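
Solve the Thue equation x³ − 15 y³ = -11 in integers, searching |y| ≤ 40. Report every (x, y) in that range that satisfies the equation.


The equation is x³ - 15y³ = -11. For fixed y, x³ = 15·y³ − 11, so a solution requires the RHS to be a perfect cube.
Strategy: iterate y from -40 to 40, compute RHS = 15·y³ − 11, and check whether it is a (positive or negative) perfect cube.
Check small values of y:
  y = 0: RHS = -11 is not a perfect cube.
  y = 1: RHS = 4 is not a perfect cube.
  y = -1: RHS = -26 is not a perfect cube.
  y = 2: RHS = 109 is not a perfect cube.
  y = -2: RHS = -131 is not a perfect cube.
  y = 3: RHS = 394 is not a perfect cube.
  y = -3: RHS = -416 is not a perfect cube.
Continuing the search up to |y| = 40 finds no solutions either.
No (x, y) in the scanned range satisfies the equation.

No integer solutions with |y| ≤ 40.


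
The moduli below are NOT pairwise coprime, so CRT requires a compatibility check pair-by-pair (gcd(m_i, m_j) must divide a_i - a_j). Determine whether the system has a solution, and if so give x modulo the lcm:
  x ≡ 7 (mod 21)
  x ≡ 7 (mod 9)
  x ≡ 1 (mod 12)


Moduli 21, 9, 12 are not pairwise coprime, so CRT works modulo lcm(m_i) when all pairwise compatibility conditions hold.
Pairwise compatibility: gcd(m_i, m_j) must divide a_i - a_j for every pair.
Merge one congruence at a time:
  Start: x ≡ 7 (mod 21).
  Combine with x ≡ 7 (mod 9): gcd(21, 9) = 3; 7 - 7 = 0, which IS divisible by 3, so compatible.
    Write x = 7 + 21·t and substitute into x ≡ 7 (mod 9): 21·t ≡ 7 − 7 = 0 (mod 9).
    Divide the congruence (and modulus) by g = 3: 7·t ≡ 0 (mod 3).
    Reduce coefficients mod 3: 1·t ≡ 0 (mod 3).
    So t ≡ 0 (mod 3).
    Then x = 7 + 21·0 = 7, valid modulo lcm(21, 9) = 63: x ≡ 7 (mod 63).
  Combine with x ≡ 1 (mod 12): gcd(63, 12) = 3; 1 - 7 = -6, which IS divisible by 3, so compatible.
    Write x = 7 + 63·t and substitute into x ≡ 1 (mod 12): 63·t ≡ 1 − 7 = -6 (mod 12).
    Divide the congruence (and modulus) by g = 3: 21·t ≡ -2 (mod 4).
    Reduce coefficients mod 4: 1·t ≡ 2 (mod 4).
    So t ≡ 2 (mod 4).
    Then x = 7 + 63·2 = 133, valid modulo lcm(63, 12) = 252: x ≡ 133 (mod 252).
Verify: 133 mod 21 = 7, 133 mod 9 = 7, 133 mod 12 = 1.

x ≡ 133 (mod 252).


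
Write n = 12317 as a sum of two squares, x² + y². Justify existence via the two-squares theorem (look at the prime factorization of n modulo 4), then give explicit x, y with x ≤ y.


Step 1: Factor n = 12317 = 109 · 113.
Step 2: Check the mod-4 condition on each prime factor: 109 ≡ 1 (mod 4), exponent 1; 113 ≡ 1 (mod 4), exponent 1.
All primes ≡ 3 (mod 4) appear to even exponent (or don't appear), so by the two-squares theorem n IS expressible as a sum of two squares.
Step 3: Build a representation. Here n = 109 · 113 is a product of primes ≡ 1 (mod 4). Each prime p ≡ 1 (mod 4) is itself a sum of two squares; find a² by testing p − a² for a perfect square:
  109: 109 − 1² = 108, 109 − 2² = 105, 109 − 3² = 100 = 10² ⇒ 109 = 3² + 10².
  113: 113 − 1² = 112, 113 − 2² = 109, 113 − 3² = 104, 113 − 4² = 97, 113 − 5² = 88, 113 − 6² = 77, 113 − 7² = 64 = 8² ⇒ 113 = 7² + 8².
  Combine using the Brahmagupta–Fibonacci identity (a² + b²)(c² + d²) = (ac − bd)² + (ad + bc)² = (ac + bd)² + (ad − bc)²:
  109 · 113 = 12317: from (3² + 10²)(7² + 8²), take (3·7 − 10·8, 3·8 + 10·7) = (21 − 80, 24 + 70) = (-59, 94); dropping signs (only squares matter) gives (59, 94); check 59² + 94² = 3481 + 8836 = 12317 ✓.
Step 4: Order so x ≤ y and verify: 59² + 94² = 3481 + 8836 = 12317 = n. ✓

n = 12317 = 59² + 94² (one valid representation with x ≤ y).


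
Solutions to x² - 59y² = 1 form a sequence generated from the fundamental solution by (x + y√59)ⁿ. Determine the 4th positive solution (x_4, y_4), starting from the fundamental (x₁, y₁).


Step 1: Find the fundamental solution (x₁, y₁) of x² - 59y² = 1.
  Expand √59 as a continued fraction. a₀ = ⌊√59⌋ = 7; iterate m_{k+1} = d_k·a_k − m_k, d_{k+1} = (59 − m_{k+1}²)/d_k, a_{k+1} = ⌊(a₀ + m_{k+1})/d_{k+1}⌋ (starting m₀ = 0, d₀ = 1), with convergents p_k = a_k·p_{k-1} + p_{k-2}, q_k = a_k·q_{k-1} + q_{k-2} (p₋₁ = 1, q₋₁ = 0):
  k = 0: a₀ = 7; p₀/q₀ = 7/1; p₀² − 59·q₀² = 49 − 59 = -10.
  k = 1: m = 7, d = 10, a = ⌊(7 + 7)/10⌋ = 1; p/q = (1·7 + 1)/(1·1 + 0) = 8/1; p² − 59·q² = 64 − 59 = 5.
  k = 2: m = 3, d = 5, a = ⌊(7 + 3)/5⌋ = 2; p/q = (2·8 + 7)/(2·1 + 1) = 23/3; p² − 59·q² = 529 − 531 = -2.
  k = 3: m = 7, d = 2, a = ⌊(7 + 7)/2⌋ = 7; p/q = (7·23 + 8)/(7·3 + 1) = 169/22; p² − 59·q² = 28561 − 28556 = 5.
  k = 4: m = 7, d = 5, a = ⌊(7 + 7)/5⌋ = 2; p/q = (2·169 + 23)/(2·22 + 3) = 361/47; p² − 59·q² = 130321 − 130331 = -10.
  k = 5: m = 3, d = 10, a = ⌊(7 + 3)/10⌋ = 1; p/q = (1·361 + 169)/(1·47 + 22) = 530/69; p² − 59·q² = 280900 − 280899 = 1.
  The first convergent with p² − 59·q² = 1 gives the fundamental solution (x₁, y₁) = (530, 69).
Step 2: Apply the recurrence (x_{n+1}, y_{n+1}) = (x₁x_n + 59y₁y_n, x₁y_n + y₁x_n) repeatedly.
  From (x_1, y_1) = (530, 69): x_2 = 530·530 + 59·69·69 = 561799; y_2 = 530·69 + 69·530 = 73140.
  From (x_2, y_2) = (561799, 73140): x_3 = 530·561799 + 59·69·73140 = 595506410; y_3 = 530·73140 + 69·561799 = 77528331.
  From (x_3, y_3) = (595506410, 77528331): x_4 = 530·595506410 + 59·69·77528331 = 631236232801; y_4 = 530·77528331 + 69·595506410 = 82179957720.
Step 3: Verify x_4² - 59·y_4² = 398459181600798268305601 - 398459181600798268305600 = 1 (should be 1). ✓

(x_1, y_1) = (530, 69); (x_4, y_4) = (631236232801, 82179957720).


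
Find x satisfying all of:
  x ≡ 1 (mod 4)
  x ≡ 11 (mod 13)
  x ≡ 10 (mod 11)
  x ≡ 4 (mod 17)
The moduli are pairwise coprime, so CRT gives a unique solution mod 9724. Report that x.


Product of moduli M = 4 · 13 · 11 · 17 = 9724.
Merge one congruence at a time:
  Start: x ≡ 1 (mod 4).
  Combine with x ≡ 11 (mod 13); new modulus lcm = 52.
    Write x = 1 + 4·t and substitute into x ≡ 11 (mod 13): 4·t ≡ 11 − 1 = 10 (mod 13).
    The inverse of 4 mod 13 is 10 (since 4·10 = 40 = 3·13 + 1), so t ≡ 10·10 = 100 ≡ 9 (mod 13).
    Then x = 1 + 4·9 = 37, valid modulo lcm(4, 13) = 52: x ≡ 37 (mod 52).
  Combine with x ≡ 10 (mod 11); new modulus lcm = 572.
    Write x = 37 + 52·t and substitute into x ≡ 10 (mod 11): 52·t ≡ 10 − 37 = -27 (mod 11).
    Reduce coefficients mod 11: 8·t ≡ 6 (mod 11).
    The inverse of 8 mod 11 is 7 (since 8·7 = 56 = 5·11 + 1), so t ≡ 7·6 = 42 ≡ 9 (mod 11).
    Then x = 37 + 52·9 = 505, valid modulo lcm(52, 11) = 572: x ≡ 505 (mod 572).
  Combine with x ≡ 4 (mod 17); new modulus lcm = 9724.
    Write x = 505 + 572·t and substitute into x ≡ 4 (mod 17): 572·t ≡ 4 − 505 = -501 (mod 17).
    Reduce coefficients mod 17: 11·t ≡ 9 (mod 17).
    The inverse of 11 mod 17 is 14 (since 11·14 = 154 = 9·17 + 1), so t ≡ 14·9 = 126 ≡ 7 (mod 17).
    Then x = 505 + 572·7 = 4509, valid modulo lcm(572, 17) = 9724: x ≡ 4509 (mod 9724).
Verify against each original: 4509 mod 4 = 1, 4509 mod 13 = 11, 4509 mod 11 = 10, 4509 mod 17 = 4.

x ≡ 4509 (mod 9724).


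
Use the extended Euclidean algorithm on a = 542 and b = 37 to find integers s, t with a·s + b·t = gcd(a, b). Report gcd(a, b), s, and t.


Euclidean algorithm on (542, 37) — divide until remainder is 0:
  542 = 14 · 37 + 24
  37 = 1 · 24 + 13
  24 = 1 · 13 + 11
  13 = 1 · 11 + 2
  11 = 5 · 2 + 1
  2 = 2 · 1 + 0
gcd(542, 37) = 1.
Track Bezout coefficients alongside the remainders: start with r₀ = 542 = a·1 + b·0 (s = 1, t = 0) and r₁ = 37 = a·0 + b·1 (s = 0, t = 1); each new remainder r_{k+1} = r_{k-1} − q_k·r_k inherits s_{k+1} = s_{k-1} − q_k·s_k, t_{k+1} = t_{k-1} − q_k·t_k, so r_k = a·s_k + b·t_k at every step:
  q = 14: r = 24, s = 1 − 14·0 = 1, t = 0 − 14·1 = -14  (check: 542·1 + 37·(-14) = 24)
  q = 1: r = 13, s = 0 − 1·1 = -1, t = 1 − 1·(-14) = 15  (check: 542·(-1) + 37·15 = 13)
  q = 1: r = 11, s = 1 − 1·(-1) = 2, t = -14 − 1·15 = -29  (check: 542·2 + 37·(-29) = 11)
  q = 1: r = 2, s = -1 − 1·2 = -3, t = 15 − 1·(-29) = 44  (check: 542·(-3) + 37·44 = 2)
  q = 5: r = 1, s = 2 − 5·(-3) = 17, t = -29 − 5·44 = -249  (check: 542·17 + 37·(-249) = 1)
The row with r = 1 (the gcd) gives the Bezout coefficients s = 17, t = -249.
Result: 542 · (17) + 37 · (-249) = 1.

gcd(542, 37) = 1; s = 17, t = -249 (check: 542·17 + 37·(-249) = 1).


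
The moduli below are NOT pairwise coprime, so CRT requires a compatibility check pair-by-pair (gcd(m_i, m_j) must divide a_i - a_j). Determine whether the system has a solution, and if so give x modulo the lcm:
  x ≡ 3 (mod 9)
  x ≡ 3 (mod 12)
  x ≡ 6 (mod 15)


Moduli 9, 12, 15 are not pairwise coprime, so CRT works modulo lcm(m_i) when all pairwise compatibility conditions hold.
Pairwise compatibility: gcd(m_i, m_j) must divide a_i - a_j for every pair.
Merge one congruence at a time:
  Start: x ≡ 3 (mod 9).
  Combine with x ≡ 3 (mod 12): gcd(9, 12) = 3; 3 - 3 = 0, which IS divisible by 3, so compatible.
    Write x = 3 + 9·t and substitute into x ≡ 3 (mod 12): 9·t ≡ 3 − 3 = 0 (mod 12).
    Divide the congruence (and modulus) by g = 3: 3·t ≡ 0 (mod 4).
    The inverse of 3 mod 4 is 3 (since 3·3 = 9 = 2·4 + 1), so t ≡ 3·0 = 0 ≡ 0 (mod 4).
    Then x = 3 + 9·0 = 3, valid modulo lcm(9, 12) = 36: x ≡ 3 (mod 36).
  Combine with x ≡ 6 (mod 15): gcd(36, 15) = 3; 6 - 3 = 3, which IS divisible by 3, so compatible.
    Write x = 3 + 36·t and substitute into x ≡ 6 (mod 15): 36·t ≡ 6 − 3 = 3 (mod 15).
    Divide the congruence (and modulus) by g = 3: 12·t ≡ 1 (mod 5).
    Reduce coefficients mod 5: 2·t ≡ 1 (mod 5).
    The inverse of 2 mod 5 is 3 (since 2·3 = 6 = 1·5 + 1), so t ≡ 3·1 = 3 ≡ 3 (mod 5).
    Then x = 3 + 36·3 = 111, valid modulo lcm(36, 15) = 180: x ≡ 111 (mod 180).
Verify: 111 mod 9 = 3, 111 mod 12 = 3, 111 mod 15 = 6.

x ≡ 111 (mod 180).


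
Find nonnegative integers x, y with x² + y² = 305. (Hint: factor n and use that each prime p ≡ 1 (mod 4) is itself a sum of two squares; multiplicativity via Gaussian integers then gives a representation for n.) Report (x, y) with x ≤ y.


Step 1: Factor n = 305 = 5 · 61.
Step 2: Check the mod-4 condition on each prime factor: 5 ≡ 1 (mod 4), exponent 1; 61 ≡ 1 (mod 4), exponent 1.
All primes ≡ 3 (mod 4) appear to even exponent (or don't appear), so by the two-squares theorem n IS expressible as a sum of two squares.
Step 3: Build a representation. Here n = 5 · 61 is a product of primes ≡ 1 (mod 4). Each prime p ≡ 1 (mod 4) is itself a sum of two squares; find a² by testing p − a² for a perfect square:
  5: 5 − 1² = 4 = 2² ⇒ 5 = 1² + 2².
  61: 61 − 1² = 60, 61 − 2² = 57, 61 − 3² = 52, 61 − 4² = 45, 61 − 5² = 36 = 6² ⇒ 61 = 5² + 6².
  Combine using the Brahmagupta–Fibonacci identity (a² + b²)(c² + d²) = (ac − bd)² + (ad + bc)² = (ac + bd)² + (ad − bc)²:
  5 · 61 = 305: from (1² + 2²)(5² + 6²), take (1·5 − 2·6, 1·6 + 2·5) = (5 − 12, 6 + 10) = (-7, 16); dropping signs (only squares matter) gives (7, 16); check 7² + 16² = 49 + 256 = 305 ✓.
Step 4: Order so x ≤ y and verify: 7² + 16² = 49 + 256 = 305 = n. ✓

n = 305 = 7² + 16² (one valid representation with x ≤ y).


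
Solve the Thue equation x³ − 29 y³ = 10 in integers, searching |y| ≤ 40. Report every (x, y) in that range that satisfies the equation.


The equation is x³ - 29y³ = 10. For fixed y, x³ = 29·y³ + 10, so a solution requires the RHS to be a perfect cube.
Strategy: iterate y from -40 to 40, compute RHS = 29·y³ + 10, and check whether it is a (positive or negative) perfect cube.
Check small values of y:
  y = 0: RHS = 10 is not a perfect cube.
  y = 1: RHS = 39 is not a perfect cube.
  y = -1: RHS = -19 is not a perfect cube.
  y = 2: RHS = 242 is not a perfect cube.
  y = -2: RHS = -222 is not a perfect cube.
  y = 3: RHS = 793 is not a perfect cube.
  y = -3: RHS = -773 is not a perfect cube.
Continuing the search up to |y| = 40 finds no solutions either.
No (x, y) in the scanned range satisfies the equation.

No integer solutions with |y| ≤ 40.


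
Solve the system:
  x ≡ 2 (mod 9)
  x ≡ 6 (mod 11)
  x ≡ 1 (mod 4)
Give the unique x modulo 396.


Moduli 9, 11, 4 are pairwise coprime; by CRT there is a unique solution modulo M = 9 · 11 · 4 = 396.
Solve pairwise, accumulating the modulus:
  Start with x ≡ 2 (mod 9).
  Combine with x ≡ 6 (mod 11): since gcd(9, 11) = 1, we get a unique residue mod 99.
    Write x = 2 + 9·t and substitute into x ≡ 6 (mod 11): 9·t ≡ 6 − 2 = 4 (mod 11).
    The inverse of 9 mod 11 is 5 (since 9·5 = 45 = 4·11 + 1), so t ≡ 5·4 = 20 ≡ 9 (mod 11).
    Then x = 2 + 9·9 = 83, valid modulo lcm(9, 11) = 99: x ≡ 83 (mod 99).
  Combine with x ≡ 1 (mod 4): since gcd(99, 4) = 1, we get a unique residue mod 396.
    Write x = 83 + 99·t and substitute into x ≡ 1 (mod 4): 99·t ≡ 1 − 83 = -82 (mod 4).
    Reduce coefficients mod 4: 3·t ≡ 2 (mod 4).
    The inverse of 3 mod 4 is 3 (since 3·3 = 9 = 2·4 + 1), so t ≡ 3·2 = 6 ≡ 2 (mod 4).
    Then x = 83 + 99·2 = 281, valid modulo lcm(99, 4) = 396: x ≡ 281 (mod 396).
Verify: 281 mod 9 = 2 ✓, 281 mod 11 = 6 ✓, 281 mod 4 = 1 ✓.

x ≡ 281 (mod 396).


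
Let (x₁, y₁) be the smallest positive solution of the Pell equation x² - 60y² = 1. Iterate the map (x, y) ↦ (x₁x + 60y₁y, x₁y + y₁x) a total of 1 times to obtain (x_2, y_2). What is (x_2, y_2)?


Step 1: Find the fundamental solution (x₁, y₁) of x² - 60y² = 1.
  Expand √60 as a continued fraction. a₀ = ⌊√60⌋ = 7; iterate m_{k+1} = d_k·a_k − m_k, d_{k+1} = (60 − m_{k+1}²)/d_k, a_{k+1} = ⌊(a₀ + m_{k+1})/d_{k+1}⌋ (starting m₀ = 0, d₀ = 1), with convergents p_k = a_k·p_{k-1} + p_{k-2}, q_k = a_k·q_{k-1} + q_{k-2} (p₋₁ = 1, q₋₁ = 0):
  k = 0: a₀ = 7; p₀/q₀ = 7/1; p₀² − 60·q₀² = 49 − 60 = -11.
  k = 1: m = 7, d = 11, a = ⌊(7 + 7)/11⌋ = 1; p/q = (1·7 + 1)/(1·1 + 0) = 8/1; p² − 60·q² = 64 − 60 = 4.
  k = 2: m = 4, d = 4, a = ⌊(7 + 4)/4⌋ = 2; p/q = (2·8 + 7)/(2·1 + 1) = 23/3; p² − 60·q² = 529 − 540 = -11.
  k = 3: m = 4, d = 11, a = ⌊(7 + 4)/11⌋ = 1; p/q = (1·23 + 8)/(1·3 + 1) = 31/4; p² − 60·q² = 961 − 960 = 1.
  The first convergent with p² − 60·q² = 1 gives the fundamental solution (x₁, y₁) = (31, 4).
Step 2: Apply the recurrence (x_{n+1}, y_{n+1}) = (x₁x_n + 60y₁y_n, x₁y_n + y₁x_n) repeatedly.
  From (x_1, y_1) = (31, 4): x_2 = 31·31 + 60·4·4 = 1921; y_2 = 31·4 + 4·31 = 248.
Step 3: Verify x_2² - 60·y_2² = 3690241 - 3690240 = 1 (should be 1). ✓

(x_1, y_1) = (31, 4); (x_2, y_2) = (1921, 248).


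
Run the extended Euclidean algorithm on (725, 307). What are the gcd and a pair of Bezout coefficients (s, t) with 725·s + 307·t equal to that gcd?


Euclidean algorithm on (725, 307) — divide until remainder is 0:
  725 = 2 · 307 + 111
  307 = 2 · 111 + 85
  111 = 1 · 85 + 26
  85 = 3 · 26 + 7
  26 = 3 · 7 + 5
  7 = 1 · 5 + 2
  5 = 2 · 2 + 1
  2 = 2 · 1 + 0
gcd(725, 307) = 1.
Track Bezout coefficients alongside the remainders: start with r₀ = 725 = a·1 + b·0 (s = 1, t = 0) and r₁ = 307 = a·0 + b·1 (s = 0, t = 1); each new remainder r_{k+1} = r_{k-1} − q_k·r_k inherits s_{k+1} = s_{k-1} − q_k·s_k, t_{k+1} = t_{k-1} − q_k·t_k, so r_k = a·s_k + b·t_k at every step:
  q = 2: r = 111, s = 1 − 2·0 = 1, t = 0 − 2·1 = -2  (check: 725·1 + 307·(-2) = 111)
  q = 2: r = 85, s = 0 − 2·1 = -2, t = 1 − 2·(-2) = 5  (check: 725·(-2) + 307·5 = 85)
  q = 1: r = 26, s = 1 − 1·(-2) = 3, t = -2 − 1·5 = -7  (check: 725·3 + 307·(-7) = 26)
  q = 3: r = 7, s = -2 − 3·3 = -11, t = 5 − 3·(-7) = 26  (check: 725·(-11) + 307·26 = 7)
  q = 3: r = 5, s = 3 − 3·(-11) = 36, t = -7 − 3·26 = -85  (check: 725·36 + 307·(-85) = 5)
  q = 1: r = 2, s = -11 − 1·36 = -47, t = 26 − 1·(-85) = 111  (check: 725·(-47) + 307·111 = 2)
  q = 2: r = 1, s = 36 − 2·(-47) = 130, t = -85 − 2·111 = -307  (check: 725·130 + 307·(-307) = 1)
The row with r = 1 (the gcd) gives the Bezout coefficients s = 130, t = -307.
Result: 725 · (130) + 307 · (-307) = 1.

gcd(725, 307) = 1; s = 130, t = -307 (check: 725·130 + 307·(-307) = 1).


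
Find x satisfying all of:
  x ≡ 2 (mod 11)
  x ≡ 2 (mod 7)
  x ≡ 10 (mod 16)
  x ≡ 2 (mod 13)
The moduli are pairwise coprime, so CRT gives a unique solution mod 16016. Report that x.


Product of moduli M = 11 · 7 · 16 · 13 = 16016.
Merge one congruence at a time:
  Start: x ≡ 2 (mod 11).
  Combine with x ≡ 2 (mod 7); new modulus lcm = 77.
    Write x = 2 + 11·t and substitute into x ≡ 2 (mod 7): 11·t ≡ 2 − 2 = 0 (mod 7).
    Reduce coefficients mod 7: 4·t ≡ 0 (mod 7).
    The inverse of 4 mod 7 is 2 (since 4·2 = 8 = 1·7 + 1), so t ≡ 2·0 = 0 ≡ 0 (mod 7).
    Then x = 2 + 11·0 = 2, valid modulo lcm(11, 7) = 77: x ≡ 2 (mod 77).
  Combine with x ≡ 10 (mod 16); new modulus lcm = 1232.
    Write x = 2 + 77·t and substitute into x ≡ 10 (mod 16): 77·t ≡ 10 − 2 = 8 (mod 16).
    Reduce coefficients mod 16: 13·t ≡ 8 (mod 16).
    The inverse of 13 mod 16 is 5 (since 13·5 = 65 = 4·16 + 1), so t ≡ 5·8 = 40 ≡ 8 (mod 16).
    Then x = 2 + 77·8 = 618, valid modulo lcm(77, 16) = 1232: x ≡ 618 (mod 1232).
  Combine with x ≡ 2 (mod 13); new modulus lcm = 16016.
    Write x = 618 + 1232·t and substitute into x ≡ 2 (mod 13): 1232·t ≡ 2 − 618 = -616 (mod 13).
    Reduce coefficients mod 13: 10·t ≡ 8 (mod 13).
    The inverse of 10 mod 13 is 4 (since 10·4 = 40 = 3·13 + 1), so t ≡ 4·8 = 32 ≡ 6 (mod 13).
    Then x = 618 + 1232·6 = 8010, valid modulo lcm(1232, 13) = 16016: x ≡ 8010 (mod 16016).
Verify against each original: 8010 mod 11 = 2, 8010 mod 7 = 2, 8010 mod 16 = 10, 8010 mod 13 = 2.

x ≡ 8010 (mod 16016).


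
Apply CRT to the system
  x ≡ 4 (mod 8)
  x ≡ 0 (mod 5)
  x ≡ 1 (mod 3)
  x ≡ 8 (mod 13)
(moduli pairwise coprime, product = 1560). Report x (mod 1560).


Product of moduli M = 8 · 5 · 3 · 13 = 1560.
Merge one congruence at a time:
  Start: x ≡ 4 (mod 8).
  Combine with x ≡ 0 (mod 5); new modulus lcm = 40.
    Write x = 4 + 8·t and substitute into x ≡ 0 (mod 5): 8·t ≡ 0 − 4 = -4 (mod 5).
    Reduce coefficients mod 5: 3·t ≡ 1 (mod 5).
    The inverse of 3 mod 5 is 2 (since 3·2 = 6 = 1·5 + 1), so t ≡ 2·1 = 2 ≡ 2 (mod 5).
    Then x = 4 + 8·2 = 20, valid modulo lcm(8, 5) = 40: x ≡ 20 (mod 40).
  Combine with x ≡ 1 (mod 3); new modulus lcm = 120.
    Write x = 20 + 40·t and substitute into x ≡ 1 (mod 3): 40·t ≡ 1 − 20 = -19 (mod 3).
    Reduce coefficients mod 3: 1·t ≡ 2 (mod 3).
    So t ≡ 2 (mod 3).
    Then x = 20 + 40·2 = 100, valid modulo lcm(40, 3) = 120: x ≡ 100 (mod 120).
  Combine with x ≡ 8 (mod 13); new modulus lcm = 1560.
    Write x = 100 + 120·t and substitute into x ≡ 8 (mod 13): 120·t ≡ 8 − 100 = -92 (mod 13).
    Reduce coefficients mod 13: 3·t ≡ 12 (mod 13).
    The inverse of 3 mod 13 is 9 (since 3·9 = 27 = 2·13 + 1), so t ≡ 9·12 = 108 ≡ 4 (mod 13).
    Then x = 100 + 120·4 = 580, valid modulo lcm(120, 13) = 1560: x ≡ 580 (mod 1560).
Verify against each original: 580 mod 8 = 4, 580 mod 5 = 0, 580 mod 3 = 1, 580 mod 13 = 8.

x ≡ 580 (mod 1560).


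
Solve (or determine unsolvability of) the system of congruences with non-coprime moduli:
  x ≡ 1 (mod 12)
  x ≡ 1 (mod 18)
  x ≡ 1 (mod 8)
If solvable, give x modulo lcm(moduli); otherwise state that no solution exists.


Moduli 12, 18, 8 are not pairwise coprime, so CRT works modulo lcm(m_i) when all pairwise compatibility conditions hold.
Pairwise compatibility: gcd(m_i, m_j) must divide a_i - a_j for every pair.
Merge one congruence at a time:
  Start: x ≡ 1 (mod 12).
  Combine with x ≡ 1 (mod 18): gcd(12, 18) = 6; 1 - 1 = 0, which IS divisible by 6, so compatible.
    Write x = 1 + 12·t and substitute into x ≡ 1 (mod 18): 12·t ≡ 1 − 1 = 0 (mod 18).
    Divide the congruence (and modulus) by g = 6: 2·t ≡ 0 (mod 3).
    The inverse of 2 mod 3 is 2 (since 2·2 = 4 = 1·3 + 1), so t ≡ 2·0 = 0 ≡ 0 (mod 3).
    Then x = 1 + 12·0 = 1, valid modulo lcm(12, 18) = 36: x ≡ 1 (mod 36).
  Combine with x ≡ 1 (mod 8): gcd(36, 8) = 4; 1 - 1 = 0, which IS divisible by 4, so compatible.
    Write x = 1 + 36·t and substitute into x ≡ 1 (mod 8): 36·t ≡ 1 − 1 = 0 (mod 8).
    Divide the congruence (and modulus) by g = 4: 9·t ≡ 0 (mod 2).
    Reduce coefficients mod 2: 1·t ≡ 0 (mod 2).
    So t ≡ 0 (mod 2).
    Then x = 1 + 36·0 = 1, valid modulo lcm(36, 8) = 72: x ≡ 1 (mod 72).
Verify: 1 mod 12 = 1, 1 mod 18 = 1, 1 mod 8 = 1.

x ≡ 1 (mod 72).


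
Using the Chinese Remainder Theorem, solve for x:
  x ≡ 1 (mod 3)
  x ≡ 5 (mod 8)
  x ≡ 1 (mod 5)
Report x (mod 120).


Moduli 3, 8, 5 are pairwise coprime; by CRT there is a unique solution modulo M = 3 · 8 · 5 = 120.
Solve pairwise, accumulating the modulus:
  Start with x ≡ 1 (mod 3).
  Combine with x ≡ 5 (mod 8): since gcd(3, 8) = 1, we get a unique residue mod 24.
    Write x = 1 + 3·t and substitute into x ≡ 5 (mod 8): 3·t ≡ 5 − 1 = 4 (mod 8).
    The inverse of 3 mod 8 is 3 (since 3·3 = 9 = 1·8 + 1), so t ≡ 3·4 = 12 ≡ 4 (mod 8).
    Then x = 1 + 3·4 = 13, valid modulo lcm(3, 8) = 24: x ≡ 13 (mod 24).
  Combine with x ≡ 1 (mod 5): since gcd(24, 5) = 1, we get a unique residue mod 120.
    Write x = 13 + 24·t and substitute into x ≡ 1 (mod 5): 24·t ≡ 1 − 13 = -12 (mod 5).
    Reduce coefficients mod 5: 4·t ≡ 3 (mod 5).
    The inverse of 4 mod 5 is 4 (since 4·4 = 16 = 3·5 + 1), so t ≡ 4·3 = 12 ≡ 2 (mod 5).
    Then x = 13 + 24·2 = 61, valid modulo lcm(24, 5) = 120: x ≡ 61 (mod 120).
Verify: 61 mod 3 = 1 ✓, 61 mod 8 = 5 ✓, 61 mod 5 = 1 ✓.

x ≡ 61 (mod 120).


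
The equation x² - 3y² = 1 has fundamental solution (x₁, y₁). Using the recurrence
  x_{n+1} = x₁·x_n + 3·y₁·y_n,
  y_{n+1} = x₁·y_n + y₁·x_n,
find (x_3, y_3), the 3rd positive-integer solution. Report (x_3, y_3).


Step 1: Find the fundamental solution (x₁, y₁) of x² - 3y² = 1.
  Expand √3 as a continued fraction. a₀ = ⌊√3⌋ = 1; iterate m_{k+1} = d_k·a_k − m_k, d_{k+1} = (3 − m_{k+1}²)/d_k, a_{k+1} = ⌊(a₀ + m_{k+1})/d_{k+1}⌋ (starting m₀ = 0, d₀ = 1), with convergents p_k = a_k·p_{k-1} + p_{k-2}, q_k = a_k·q_{k-1} + q_{k-2} (p₋₁ = 1, q₋₁ = 0):
  k = 0: a₀ = 1; p₀/q₀ = 1/1; p₀² − 3·q₀² = 1 − 3 = -2.
  k = 1: m = 1, d = 2, a = ⌊(1 + 1)/2⌋ = 1; p/q = (1·1 + 1)/(1·1 + 0) = 2/1; p² − 3·q² = 4 − 3 = 1.
  The first convergent with p² − 3·q² = 1 gives the fundamental solution (x₁, y₁) = (2, 1).
Step 2: Apply the recurrence (x_{n+1}, y_{n+1}) = (x₁x_n + 3y₁y_n, x₁y_n + y₁x_n) repeatedly.
  From (x_1, y_1) = (2, 1): x_2 = 2·2 + 3·1·1 = 7; y_2 = 2·1 + 1·2 = 4.
  From (x_2, y_2) = (7, 4): x_3 = 2·7 + 3·1·4 = 26; y_3 = 2·4 + 1·7 = 15.
Step 3: Verify x_3² - 3·y_3² = 676 - 675 = 1 (should be 1). ✓

(x_1, y_1) = (2, 1); (x_3, y_3) = (26, 15).


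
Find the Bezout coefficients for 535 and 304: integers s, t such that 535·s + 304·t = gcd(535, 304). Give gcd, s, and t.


Euclidean algorithm on (535, 304) — divide until remainder is 0:
  535 = 1 · 304 + 231
  304 = 1 · 231 + 73
  231 = 3 · 73 + 12
  73 = 6 · 12 + 1
  12 = 12 · 1 + 0
gcd(535, 304) = 1.
Track Bezout coefficients alongside the remainders: start with r₀ = 535 = a·1 + b·0 (s = 1, t = 0) and r₁ = 304 = a·0 + b·1 (s = 0, t = 1); each new remainder r_{k+1} = r_{k-1} − q_k·r_k inherits s_{k+1} = s_{k-1} − q_k·s_k, t_{k+1} = t_{k-1} − q_k·t_k, so r_k = a·s_k + b·t_k at every step:
  q = 1: r = 231, s = 1 − 1·0 = 1, t = 0 − 1·1 = -1  (check: 535·1 + 304·(-1) = 231)
  q = 1: r = 73, s = 0 − 1·1 = -1, t = 1 − 1·(-1) = 2  (check: 535·(-1) + 304·2 = 73)
  q = 3: r = 12, s = 1 − 3·(-1) = 4, t = -1 − 3·2 = -7  (check: 535·4 + 304·(-7) = 12)
  q = 6: r = 1, s = -1 − 6·4 = -25, t = 2 − 6·(-7) = 44  (check: 535·(-25) + 304·44 = 1)
The row with r = 1 (the gcd) gives the Bezout coefficients s = -25, t = 44.
Result: 535 · (-25) + 304 · (44) = 1.

gcd(535, 304) = 1; s = -25, t = 44 (check: 535·(-25) + 304·44 = 1).


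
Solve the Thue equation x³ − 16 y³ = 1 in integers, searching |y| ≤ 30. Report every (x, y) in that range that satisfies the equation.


The equation is x³ - 16y³ = 1. For fixed y, x³ = 16·y³ + 1, so a solution requires the RHS to be a perfect cube.
Strategy: iterate y from -30 to 30, compute RHS = 16·y³ + 1, and check whether it is a (positive or negative) perfect cube.
Check small values of y:
  y = 0: RHS = 1 = (1)³ ⇒ x = 1 works.
  y = 1: RHS = 17 is not a perfect cube.
  y = -1: RHS = -15 is not a perfect cube.
  y = 2: RHS = 129 is not a perfect cube.
  y = -2: RHS = -127 is not a perfect cube.
  y = 3: RHS = 433 is not a perfect cube.
  y = -3: RHS = -431 is not a perfect cube.
Continuing the search up to |y| = 30 finds no further solutions beyond those listed.
Collected solutions: (1, 0).

Solutions (with |y| ≤ 30): (1, 0).


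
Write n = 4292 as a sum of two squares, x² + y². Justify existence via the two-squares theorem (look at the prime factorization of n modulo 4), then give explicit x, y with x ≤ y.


Step 1: Factor n = 4292 = 2^2 · 29 · 37.
Step 2: Check the mod-4 condition on each prime factor: 2 = 2 (special); 29 ≡ 1 (mod 4), exponent 1; 37 ≡ 1 (mod 4), exponent 1.
All primes ≡ 3 (mod 4) appear to even exponent (or don't appear), so by the two-squares theorem n IS expressible as a sum of two squares.
Step 3: Build a representation. Group n = k² · m with k = 2 and m = 29 · 37 = 1073 (a product of primes ≡ 1 (mod 4)); a representation of m scales to one of n via (k·x)² + (k·y)² = k²(x² + y²). Each prime p ≡ 1 (mod 4) is itself a sum of two squares; find a² by testing p − a² for a perfect square:
  29: 29 − 1² = 28, 29 − 2² = 25 = 5² ⇒ 29 = 2² + 5².
  37: 37 − 1² = 36 = 6² ⇒ 37 = 1² + 6².
  Combine using the Brahmagupta–Fibonacci identity (a² + b²)(c² + d²) = (ac − bd)² + (ad + bc)² = (ac + bd)² + (ad − bc)²:
  29 · 37 = 1073: from (2² + 5²)(1² + 6²), take (2·1 − 5·6, 2·6 + 5·1) = (2 − 30, 12 + 5) = (-28, 17); dropping signs (only squares matter) gives (28, 17); check 28² + 17² = 784 + 289 = 1073 ✓.
  Scale by k = 2: (2·28, 2·17) = (56, 34).
Step 4: Order so x ≤ y and verify: 34² + 56² = 1156 + 3136 = 4292 = n. ✓

n = 4292 = 34² + 56² (one valid representation with x ≤ y).


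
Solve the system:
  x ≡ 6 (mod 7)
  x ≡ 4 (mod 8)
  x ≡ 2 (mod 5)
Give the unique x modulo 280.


Moduli 7, 8, 5 are pairwise coprime; by CRT there is a unique solution modulo M = 7 · 8 · 5 = 280.
Solve pairwise, accumulating the modulus:
  Start with x ≡ 6 (mod 7).
  Combine with x ≡ 4 (mod 8): since gcd(7, 8) = 1, we get a unique residue mod 56.
    Write x = 6 + 7·t and substitute into x ≡ 4 (mod 8): 7·t ≡ 4 − 6 = -2 (mod 8).
    Reduce coefficients mod 8: 7·t ≡ 6 (mod 8).
    The inverse of 7 mod 8 is 7 (since 7·7 = 49 = 6·8 + 1), so t ≡ 7·6 = 42 ≡ 2 (mod 8).
    Then x = 6 + 7·2 = 20, valid modulo lcm(7, 8) = 56: x ≡ 20 (mod 56).
  Combine with x ≡ 2 (mod 5): since gcd(56, 5) = 1, we get a unique residue mod 280.
    Write x = 20 + 56·t and substitute into x ≡ 2 (mod 5): 56·t ≡ 2 − 20 = -18 (mod 5).
    Reduce coefficients mod 5: 1·t ≡ 2 (mod 5).
    So t ≡ 2 (mod 5).
    Then x = 20 + 56·2 = 132, valid modulo lcm(56, 5) = 280: x ≡ 132 (mod 280).
Verify: 132 mod 7 = 6 ✓, 132 mod 8 = 4 ✓, 132 mod 5 = 2 ✓.

x ≡ 132 (mod 280).


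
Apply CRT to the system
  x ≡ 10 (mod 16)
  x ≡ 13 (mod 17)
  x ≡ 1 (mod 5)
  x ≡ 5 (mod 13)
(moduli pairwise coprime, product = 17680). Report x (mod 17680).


Product of moduli M = 16 · 17 · 5 · 13 = 17680.
Merge one congruence at a time:
  Start: x ≡ 10 (mod 16).
  Combine with x ≡ 13 (mod 17); new modulus lcm = 272.
    Write x = 10 + 16·t and substitute into x ≡ 13 (mod 17): 16·t ≡ 13 − 10 = 3 (mod 17).
    The inverse of 16 mod 17 is 16 (since 16·16 = 256 = 15·17 + 1), so t ≡ 16·3 = 48 ≡ 14 (mod 17).
    Then x = 10 + 16·14 = 234, valid modulo lcm(16, 17) = 272: x ≡ 234 (mod 272).
  Combine with x ≡ 1 (mod 5); new modulus lcm = 1360.
    Write x = 234 + 272·t and substitute into x ≡ 1 (mod 5): 272·t ≡ 1 − 234 = -233 (mod 5).
    Reduce coefficients mod 5: 2·t ≡ 2 (mod 5).
    The inverse of 2 mod 5 is 3 (since 2·3 = 6 = 1·5 + 1), so t ≡ 3·2 = 6 ≡ 1 (mod 5).
    Then x = 234 + 272·1 = 506, valid modulo lcm(272, 5) = 1360: x ≡ 506 (mod 1360).
  Combine with x ≡ 5 (mod 13); new modulus lcm = 17680.
    Write x = 506 + 1360·t and substitute into x ≡ 5 (mod 13): 1360·t ≡ 5 − 506 = -501 (mod 13).
    Reduce coefficients mod 13: 8·t ≡ 6 (mod 13).
    The inverse of 8 mod 13 is 5 (since 8·5 = 40 = 3·13 + 1), so t ≡ 5·6 = 30 ≡ 4 (mod 13).
    Then x = 506 + 1360·4 = 5946, valid modulo lcm(1360, 13) = 17680: x ≡ 5946 (mod 17680).
Verify against each original: 5946 mod 16 = 10, 5946 mod 17 = 13, 5946 mod 5 = 1, 5946 mod 13 = 5.

x ≡ 5946 (mod 17680).


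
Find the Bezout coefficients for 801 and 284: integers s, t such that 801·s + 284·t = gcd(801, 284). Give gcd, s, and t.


Euclidean algorithm on (801, 284) — divide until remainder is 0:
  801 = 2 · 284 + 233
  284 = 1 · 233 + 51
  233 = 4 · 51 + 29
  51 = 1 · 29 + 22
  29 = 1 · 22 + 7
  22 = 3 · 7 + 1
  7 = 7 · 1 + 0
gcd(801, 284) = 1.
Track Bezout coefficients alongside the remainders: start with r₀ = 801 = a·1 + b·0 (s = 1, t = 0) and r₁ = 284 = a·0 + b·1 (s = 0, t = 1); each new remainder r_{k+1} = r_{k-1} − q_k·r_k inherits s_{k+1} = s_{k-1} − q_k·s_k, t_{k+1} = t_{k-1} − q_k·t_k, so r_k = a·s_k + b·t_k at every step:
  q = 2: r = 233, s = 1 − 2·0 = 1, t = 0 − 2·1 = -2  (check: 801·1 + 284·(-2) = 233)
  q = 1: r = 51, s = 0 − 1·1 = -1, t = 1 − 1·(-2) = 3  (check: 801·(-1) + 284·3 = 51)
  q = 4: r = 29, s = 1 − 4·(-1) = 5, t = -2 − 4·3 = -14  (check: 801·5 + 284·(-14) = 29)
  q = 1: r = 22, s = -1 − 1·5 = -6, t = 3 − 1·(-14) = 17  (check: 801·(-6) + 284·17 = 22)
  q = 1: r = 7, s = 5 − 1·(-6) = 11, t = -14 − 1·17 = -31  (check: 801·11 + 284·(-31) = 7)
  q = 3: r = 1, s = -6 − 3·11 = -39, t = 17 − 3·(-31) = 110  (check: 801·(-39) + 284·110 = 1)
The row with r = 1 (the gcd) gives the Bezout coefficients s = -39, t = 110.
Result: 801 · (-39) + 284 · (110) = 1.

gcd(801, 284) = 1; s = -39, t = 110 (check: 801·(-39) + 284·110 = 1).


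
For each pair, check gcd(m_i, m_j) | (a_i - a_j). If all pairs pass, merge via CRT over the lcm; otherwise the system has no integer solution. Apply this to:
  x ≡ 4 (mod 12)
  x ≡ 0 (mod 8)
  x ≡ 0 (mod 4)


Moduli 12, 8, 4 are not pairwise coprime, so CRT works modulo lcm(m_i) when all pairwise compatibility conditions hold.
Pairwise compatibility: gcd(m_i, m_j) must divide a_i - a_j for every pair.
Merge one congruence at a time:
  Start: x ≡ 4 (mod 12).
  Combine with x ≡ 0 (mod 8): gcd(12, 8) = 4; 0 - 4 = -4, which IS divisible by 4, so compatible.
    Write x = 4 + 12·t and substitute into x ≡ 0 (mod 8): 12·t ≡ 0 − 4 = -4 (mod 8).
    Divide the congruence (and modulus) by g = 4: 3·t ≡ -1 (mod 2).
    Reduce coefficients mod 2: 1·t ≡ 1 (mod 2).
    So t ≡ 1 (mod 2).
    Then x = 4 + 12·1 = 16, valid modulo lcm(12, 8) = 24: x ≡ 16 (mod 24).
  Combine with x ≡ 0 (mod 4): gcd(24, 4) = 4; 0 - 16 = -16, which IS divisible by 4, so compatible.
    Write x = 16 + 24·t and substitute into x ≡ 0 (mod 4): 24·t ≡ 0 − 16 = -16 (mod 4).
    Divide the congruence (and modulus) by g = 4: 6·t ≡ -4 (mod 1).
    Modulo 1 every t works; take t = 0.
    Then x = 16 + 24·0 = 16, valid modulo lcm(24, 4) = 24: x ≡ 16 (mod 24).
Verify: 16 mod 12 = 4, 16 mod 8 = 0, 16 mod 4 = 0.

x ≡ 16 (mod 24).


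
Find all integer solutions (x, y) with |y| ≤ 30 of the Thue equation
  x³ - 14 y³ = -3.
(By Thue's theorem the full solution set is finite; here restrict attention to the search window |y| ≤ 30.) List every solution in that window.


The equation is x³ - 14y³ = -3. For fixed y, x³ = 14·y³ − 3, so a solution requires the RHS to be a perfect cube.
Strategy: iterate y from -30 to 30, compute RHS = 14·y³ − 3, and check whether it is a (positive or negative) perfect cube.
Check small values of y:
  y = 0: RHS = -3 is not a perfect cube.
  y = 1: RHS = 11 is not a perfect cube.
  y = -1: RHS = -17 is not a perfect cube.
  y = 2: RHS = 109 is not a perfect cube.
  y = -2: RHS = -115 is not a perfect cube.
  y = 3: RHS = 375 is not a perfect cube.
  y = -3: RHS = -381 is not a perfect cube.
Continuing the search up to |y| = 30 finds no solutions either.
No (x, y) in the scanned range satisfies the equation.

No integer solutions with |y| ≤ 30.


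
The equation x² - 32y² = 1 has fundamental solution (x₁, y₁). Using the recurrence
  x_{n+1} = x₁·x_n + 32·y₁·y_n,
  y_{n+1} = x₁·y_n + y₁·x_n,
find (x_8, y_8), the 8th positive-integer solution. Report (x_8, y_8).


Step 1: Find the fundamental solution (x₁, y₁) of x² - 32y² = 1.
  Expand √32 as a continued fraction. a₀ = ⌊√32⌋ = 5; iterate m_{k+1} = d_k·a_k − m_k, d_{k+1} = (32 − m_{k+1}²)/d_k, a_{k+1} = ⌊(a₀ + m_{k+1})/d_{k+1}⌋ (starting m₀ = 0, d₀ = 1), with convergents p_k = a_k·p_{k-1} + p_{k-2}, q_k = a_k·q_{k-1} + q_{k-2} (p₋₁ = 1, q₋₁ = 0):
  k = 0: a₀ = 5; p₀/q₀ = 5/1; p₀² − 32·q₀² = 25 − 32 = -7.
  k = 1: m = 5, d = 7, a = ⌊(5 + 5)/7⌋ = 1; p/q = (1·5 + 1)/(1·1 + 0) = 6/1; p² − 32·q² = 36 − 32 = 4.
  k = 2: m = 2, d = 4, a = ⌊(5 + 2)/4⌋ = 1; p/q = (1·6 + 5)/(1·1 + 1) = 11/2; p² − 32·q² = 121 − 128 = -7.
  k = 3: m = 2, d = 7, a = ⌊(5 + 2)/7⌋ = 1; p/q = (1·11 + 6)/(1·2 + 1) = 17/3; p² − 32·q² = 289 − 288 = 1.
  The first convergent with p² − 32·q² = 1 gives the fundamental solution (x₁, y₁) = (17, 3).
Step 2: Apply the recurrence (x_{n+1}, y_{n+1}) = (x₁x_n + 32y₁y_n, x₁y_n + y₁x_n) repeatedly.
  From (x_1, y_1) = (17, 3): x_2 = 17·17 + 32·3·3 = 577; y_2 = 17·3 + 3·17 = 102.
  From (x_2, y_2) = (577, 102): x_3 = 17·577 + 32·3·102 = 19601; y_3 = 17·102 + 3·577 = 3465.
  From (x_3, y_3) = (19601, 3465): x_4 = 17·19601 + 32·3·3465 = 665857; y_4 = 17·3465 + 3·19601 = 117708.
  From (x_4, y_4) = (665857, 117708): x_5 = 17·665857 + 32·3·117708 = 22619537; y_5 = 17·117708 + 3·665857 = 3998607.
  From (x_5, y_5) = (22619537, 3998607): x_6 = 17·22619537 + 32·3·3998607 = 768398401; y_6 = 17·3998607 + 3·22619537 = 135834930.
  From (x_6, y_6) = (768398401, 135834930): x_7 = 17·768398401 + 32·3·135834930 = 26102926097; y_7 = 17·135834930 + 3·768398401 = 4614389013.
  From (x_7, y_7) = (26102926097, 4614389013): x_8 = 17·26102926097 + 32·3·4614389013 = 886731088897; y_8 = 17·4614389013 + 3·26102926097 = 156753391512.
Step 3: Verify x_8² - 32·y_8² = 786292024016459316676609 - 786292024016459316676608 = 1 (should be 1). ✓

(x_1, y_1) = (17, 3); (x_8, y_8) = (886731088897, 156753391512).


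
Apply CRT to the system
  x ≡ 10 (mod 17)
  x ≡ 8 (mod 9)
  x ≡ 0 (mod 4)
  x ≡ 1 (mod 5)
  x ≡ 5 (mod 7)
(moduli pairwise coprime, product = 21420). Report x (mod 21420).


Product of moduli M = 17 · 9 · 4 · 5 · 7 = 21420.
Merge one congruence at a time:
  Start: x ≡ 10 (mod 17).
  Combine with x ≡ 8 (mod 9); new modulus lcm = 153.
    Write x = 10 + 17·t and substitute into x ≡ 8 (mod 9): 17·t ≡ 8 − 10 = -2 (mod 9).
    Reduce coefficients mod 9: 8·t ≡ 7 (mod 9).
    The inverse of 8 mod 9 is 8 (since 8·8 = 64 = 7·9 + 1), so t ≡ 8·7 = 56 ≡ 2 (mod 9).
    Then x = 10 + 17·2 = 44, valid modulo lcm(17, 9) = 153: x ≡ 44 (mod 153).
  Combine with x ≡ 0 (mod 4); new modulus lcm = 612.
    Write x = 44 + 153·t and substitute into x ≡ 0 (mod 4): 153·t ≡ 0 − 44 = -44 (mod 4).
    Reduce coefficients mod 4: 1·t ≡ 0 (mod 4).
    So t ≡ 0 (mod 4).
    Then x = 44 + 153·0 = 44, valid modulo lcm(153, 4) = 612: x ≡ 44 (mod 612).
  Combine with x ≡ 1 (mod 5); new modulus lcm = 3060.
    Write x = 44 + 612·t and substitute into x ≡ 1 (mod 5): 612·t ≡ 1 − 44 = -43 (mod 5).
    Reduce coefficients mod 5: 2·t ≡ 2 (mod 5).
    The inverse of 2 mod 5 is 3 (since 2·3 = 6 = 1·5 + 1), so t ≡ 3·2 = 6 ≡ 1 (mod 5).
    Then x = 44 + 612·1 = 656, valid modulo lcm(612, 5) = 3060: x ≡ 656 (mod 3060).
  Combine with x ≡ 5 (mod 7); new modulus lcm = 21420.
    Write x = 656 + 3060·t and substitute into x ≡ 5 (mod 7): 3060·t ≡ 5 − 656 = -651 (mod 7).
    Reduce coefficients mod 7: 1·t ≡ 0 (mod 7).
    So t ≡ 0 (mod 7).
    Then x = 656 + 3060·0 = 656, valid modulo lcm(3060, 7) = 21420: x ≡ 656 (mod 21420).
Verify against each original: 656 mod 17 = 10, 656 mod 9 = 8, 656 mod 4 = 0, 656 mod 5 = 1, 656 mod 7 = 5.

x ≡ 656 (mod 21420).


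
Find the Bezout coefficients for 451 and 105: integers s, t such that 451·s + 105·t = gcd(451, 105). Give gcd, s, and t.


Euclidean algorithm on (451, 105) — divide until remainder is 0:
  451 = 4 · 105 + 31
  105 = 3 · 31 + 12
  31 = 2 · 12 + 7
  12 = 1 · 7 + 5
  7 = 1 · 5 + 2
  5 = 2 · 2 + 1
  2 = 2 · 1 + 0
gcd(451, 105) = 1.
Track Bezout coefficients alongside the remainders: start with r₀ = 451 = a·1 + b·0 (s = 1, t = 0) and r₁ = 105 = a·0 + b·1 (s = 0, t = 1); each new remainder r_{k+1} = r_{k-1} − q_k·r_k inherits s_{k+1} = s_{k-1} − q_k·s_k, t_{k+1} = t_{k-1} − q_k·t_k, so r_k = a·s_k + b·t_k at every step:
  q = 4: r = 31, s = 1 − 4·0 = 1, t = 0 − 4·1 = -4  (check: 451·1 + 105·(-4) = 31)
  q = 3: r = 12, s = 0 − 3·1 = -3, t = 1 − 3·(-4) = 13  (check: 451·(-3) + 105·13 = 12)
  q = 2: r = 7, s = 1 − 2·(-3) = 7, t = -4 − 2·13 = -30  (check: 451·7 + 105·(-30) = 7)
  q = 1: r = 5, s = -3 − 1·7 = -10, t = 13 − 1·(-30) = 43  (check: 451·(-10) + 105·43 = 5)
  q = 1: r = 2, s = 7 − 1·(-10) = 17, t = -30 − 1·43 = -73  (check: 451·17 + 105·(-73) = 2)
  q = 2: r = 1, s = -10 − 2·17 = -44, t = 43 − 2·(-73) = 189  (check: 451·(-44) + 105·189 = 1)
The row with r = 1 (the gcd) gives the Bezout coefficients s = -44, t = 189.
Result: 451 · (-44) + 105 · (189) = 1.

gcd(451, 105) = 1; s = -44, t = 189 (check: 451·(-44) + 105·189 = 1).


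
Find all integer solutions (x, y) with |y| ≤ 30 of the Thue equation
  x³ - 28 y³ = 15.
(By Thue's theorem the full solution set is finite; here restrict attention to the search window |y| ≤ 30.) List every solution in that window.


The equation is x³ - 28y³ = 15. For fixed y, x³ = 28·y³ + 15, so a solution requires the RHS to be a perfect cube.
Strategy: iterate y from -30 to 30, compute RHS = 28·y³ + 15, and check whether it is a (positive or negative) perfect cube.
Check small values of y:
  y = 0: RHS = 15 is not a perfect cube.
  y = 1: RHS = 43 is not a perfect cube.
  y = -1: RHS = -13 is not a perfect cube.
  y = 2: RHS = 239 is not a perfect cube.
  y = -2: RHS = -209 is not a perfect cube.
  y = 3: RHS = 771 is not a perfect cube.
  y = -3: RHS = -741 is not a perfect cube.
Continuing the search up to |y| = 30 finds no solutions either.
No (x, y) in the scanned range satisfies the equation.

No integer solutions with |y| ≤ 30.


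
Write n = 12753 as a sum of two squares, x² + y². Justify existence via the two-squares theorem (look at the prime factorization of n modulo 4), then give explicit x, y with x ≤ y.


Step 1: Factor n = 12753 = 3^2 · 13 · 109.
Step 2: Check the mod-4 condition on each prime factor: 3 ≡ 3 (mod 4), exponent 2 (must be even); 13 ≡ 1 (mod 4), exponent 1; 109 ≡ 1 (mod 4), exponent 1.
All primes ≡ 3 (mod 4) appear to even exponent (or don't appear), so by the two-squares theorem n IS expressible as a sum of two squares.
Step 3: Build a representation. Group n = k² · m with k = 3 and m = 13 · 109 = 1417 (a product of primes ≡ 1 (mod 4)); a representation of m scales to one of n via (k·x)² + (k·y)² = k²(x² + y²). Each prime p ≡ 1 (mod 4) is itself a sum of two squares; find a² by testing p − a² for a perfect square:
  13: 13 − 1² = 12, 13 − 2² = 9 = 3² ⇒ 13 = 2² + 3².
  109: 109 − 1² = 108, 109 − 2² = 105, 109 − 3² = 100 = 10² ⇒ 109 = 3² + 10².
  Combine using the Brahmagupta–Fibonacci identity (a² + b²)(c² + d²) = (ac − bd)² + (ad + bc)² = (ac + bd)² + (ad − bc)²:
  13 · 109 = 1417: from (2² + 3²)(3² + 10²), take (2·3 − 3·10, 2·10 + 3·3) = (6 − 30, 20 + 9) = (-24, 29); dropping signs (only squares matter) gives (24, 29); check 24² + 29² = 576 + 841 = 1417 ✓.
  Scale by k = 3: (3·24, 3·29) = (72, 87).
Step 4: Order so x ≤ y and verify: 72² + 87² = 5184 + 7569 = 12753 = n. ✓

n = 12753 = 72² + 87² (one valid representation with x ≤ y).
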